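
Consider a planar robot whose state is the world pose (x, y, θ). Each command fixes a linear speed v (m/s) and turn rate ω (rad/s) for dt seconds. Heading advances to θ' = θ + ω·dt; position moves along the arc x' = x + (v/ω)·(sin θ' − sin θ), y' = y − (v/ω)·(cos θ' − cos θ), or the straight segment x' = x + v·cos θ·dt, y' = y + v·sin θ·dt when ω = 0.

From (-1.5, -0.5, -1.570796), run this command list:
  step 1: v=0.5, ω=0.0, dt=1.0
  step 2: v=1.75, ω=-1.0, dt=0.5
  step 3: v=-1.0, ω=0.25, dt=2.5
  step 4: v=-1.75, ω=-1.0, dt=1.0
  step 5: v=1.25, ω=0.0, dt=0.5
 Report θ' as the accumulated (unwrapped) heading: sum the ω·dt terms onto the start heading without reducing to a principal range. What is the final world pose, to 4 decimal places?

step 1: θ'=-1.5708 (straight) → pose (-1.5000, -1.0000, -1.5708)
step 2: θ'=-2.0708 (R=-1.7500) → pose (-1.7142, -1.8390, -2.0708)
step 3: θ'=-1.4458 (R=-4.0000) → pose (-1.2558, 0.5774, -1.4458)
step 4: θ'=-2.4458 (R=1.7500) → pose (-0.6412, 2.1388, -2.4458)
step 5: θ'=-2.4458 (straight) → pose (-1.1209, 1.7382, -2.4458)

(-1.1209, 1.7382, -2.4458)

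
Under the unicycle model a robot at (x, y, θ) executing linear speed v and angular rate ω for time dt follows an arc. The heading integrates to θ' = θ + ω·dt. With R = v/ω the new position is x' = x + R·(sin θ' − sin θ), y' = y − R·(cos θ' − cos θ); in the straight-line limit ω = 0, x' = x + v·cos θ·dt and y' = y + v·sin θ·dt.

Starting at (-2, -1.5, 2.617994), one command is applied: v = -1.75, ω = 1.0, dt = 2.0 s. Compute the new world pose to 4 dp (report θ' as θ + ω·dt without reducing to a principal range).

θ' = 2.6180 + 1.0·2.0 = 4.6180
R = v/ω = -1.75/1.0 = -1.7500
x' = -2 + -1.7500·(sin 4.6180 − sin 2.6180) = 0.6172
y' = -1.5 − -1.7500·(cos 4.6180 − cos 2.6180) = -0.1494

(0.6172, -0.1494, 4.6180)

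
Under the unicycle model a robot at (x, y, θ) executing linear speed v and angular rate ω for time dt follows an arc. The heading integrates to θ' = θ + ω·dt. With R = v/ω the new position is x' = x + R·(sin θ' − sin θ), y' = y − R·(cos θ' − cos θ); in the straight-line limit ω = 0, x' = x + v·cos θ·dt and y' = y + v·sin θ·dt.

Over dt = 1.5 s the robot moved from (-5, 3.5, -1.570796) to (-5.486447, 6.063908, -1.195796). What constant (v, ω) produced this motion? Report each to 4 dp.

Δθ = -1.195796 − -1.570796 = 0.375000
ω = Δθ/dt = 0.375000/1.5 = 0.2500
R = −Δy/(cos θ' − cos θ) = -7.0000
v = R·ω = -7.0000·0.2500 = -1.7500

v = -1.7500, ω = 0.2500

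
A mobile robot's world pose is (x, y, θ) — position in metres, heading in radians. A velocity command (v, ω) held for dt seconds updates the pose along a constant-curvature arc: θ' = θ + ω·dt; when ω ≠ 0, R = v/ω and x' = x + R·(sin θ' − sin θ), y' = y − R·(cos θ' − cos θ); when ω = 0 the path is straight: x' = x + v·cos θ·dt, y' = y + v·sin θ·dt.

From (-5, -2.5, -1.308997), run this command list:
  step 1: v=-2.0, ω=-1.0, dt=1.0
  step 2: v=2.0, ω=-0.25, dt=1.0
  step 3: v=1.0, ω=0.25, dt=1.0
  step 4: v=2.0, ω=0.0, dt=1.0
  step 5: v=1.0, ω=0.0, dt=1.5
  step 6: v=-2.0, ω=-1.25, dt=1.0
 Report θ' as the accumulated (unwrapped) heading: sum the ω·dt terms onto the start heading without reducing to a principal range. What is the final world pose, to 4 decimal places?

step 1: θ'=-2.3090 (R=2.0000) → pose (-4.5475, -0.6364, -2.3090)
step 2: θ'=-2.5590 (R=-8.0000) → pose (-6.0634, -1.9331, -2.5590)
step 3: θ'=-2.3090 (R=4.0000) → pose (-6.8214, -2.5814, -2.3090)
step 4: θ'=-2.3090 (straight) → pose (-8.1673, -4.0608, -2.3090)
step 5: θ'=-2.3090 (straight) → pose (-9.1767, -5.1703, -2.3090)
step 6: θ'=-3.5590 (R=1.6000) → pose (-7.3446, -4.7844, -3.5590)

(-7.3446, -4.7844, -3.5590)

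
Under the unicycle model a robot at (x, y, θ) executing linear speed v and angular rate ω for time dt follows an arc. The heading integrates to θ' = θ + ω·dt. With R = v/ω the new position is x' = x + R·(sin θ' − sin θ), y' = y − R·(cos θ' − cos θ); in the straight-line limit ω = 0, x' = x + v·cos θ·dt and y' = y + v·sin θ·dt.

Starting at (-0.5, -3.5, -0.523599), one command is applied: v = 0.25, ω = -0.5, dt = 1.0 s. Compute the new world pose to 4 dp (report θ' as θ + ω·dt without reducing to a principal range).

(-0.3230, -3.6729, -1.0236)

θ' = -0.5236 + -0.5·1.0 = -1.0236
R = v/ω = 0.25/-0.5 = -0.5000
x' = -0.5 + -0.5000·(sin -1.0236 − sin -0.5236) = -0.3230
y' = -3.5 − -0.5000·(cos -1.0236 − cos -0.5236) = -3.6729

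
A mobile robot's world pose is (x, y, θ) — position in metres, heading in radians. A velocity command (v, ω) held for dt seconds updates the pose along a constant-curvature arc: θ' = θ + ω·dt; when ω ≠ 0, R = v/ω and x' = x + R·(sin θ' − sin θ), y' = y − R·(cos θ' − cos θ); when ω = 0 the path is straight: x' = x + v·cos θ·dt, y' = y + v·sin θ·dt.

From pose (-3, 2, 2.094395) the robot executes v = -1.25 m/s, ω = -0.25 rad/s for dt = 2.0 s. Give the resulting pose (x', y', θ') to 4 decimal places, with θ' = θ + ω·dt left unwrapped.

θ' = 2.0944 + -0.25·2.0 = 1.5944
R = v/ω = -1.25/-0.25 = 5.0000
x' = -3 + 5.0000·(sin 1.5944 − sin 2.0944) = -2.3315
y' = 2 − 5.0000·(cos 1.5944 − cos 2.0944) = -0.3820

(-2.3315, -0.3820, 1.5944)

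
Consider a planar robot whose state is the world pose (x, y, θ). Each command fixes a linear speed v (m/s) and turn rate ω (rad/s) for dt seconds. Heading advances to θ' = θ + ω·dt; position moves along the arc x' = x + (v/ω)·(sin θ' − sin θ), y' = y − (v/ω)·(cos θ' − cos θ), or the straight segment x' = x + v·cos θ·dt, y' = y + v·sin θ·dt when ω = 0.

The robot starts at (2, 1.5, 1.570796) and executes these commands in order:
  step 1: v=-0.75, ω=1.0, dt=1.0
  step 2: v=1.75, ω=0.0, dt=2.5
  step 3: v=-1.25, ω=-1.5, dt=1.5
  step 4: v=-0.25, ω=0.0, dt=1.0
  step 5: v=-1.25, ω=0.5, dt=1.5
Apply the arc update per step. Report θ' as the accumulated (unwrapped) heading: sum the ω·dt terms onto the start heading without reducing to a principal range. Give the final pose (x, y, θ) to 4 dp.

step 1: θ'=2.5708 (R=-0.7500) → pose (2.3448, 0.8689, 2.5708)
step 2: θ'=2.5708 (straight) → pose (-1.3367, 3.2327, 2.5708)
step 3: θ'=0.3208 (R=0.8333) → pose (-1.5241, 1.7407, 0.3208)
step 4: θ'=0.3208 (straight) → pose (-1.7614, 1.6618, 0.3208)
step 5: θ'=1.0708 (R=-2.5000) → pose (-3.1670, 0.4879, 1.0708)

(-3.1670, 0.4879, 1.0708)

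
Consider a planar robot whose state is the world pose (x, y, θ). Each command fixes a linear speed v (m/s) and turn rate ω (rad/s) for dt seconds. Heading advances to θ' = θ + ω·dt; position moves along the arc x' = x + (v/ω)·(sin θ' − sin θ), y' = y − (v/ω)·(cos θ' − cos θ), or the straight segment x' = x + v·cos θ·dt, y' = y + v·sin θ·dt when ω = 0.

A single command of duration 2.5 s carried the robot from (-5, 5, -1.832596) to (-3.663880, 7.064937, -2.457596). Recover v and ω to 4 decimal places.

v = -1.0000, ω = -0.2500

Δθ = -2.457596 − -1.832596 = -0.625000
ω = Δθ/dt = -0.625000/2.5 = -0.2500
R = −Δy/(cos θ' − cos θ) = 4.0000
v = R·ω = 4.0000·-0.2500 = -1.0000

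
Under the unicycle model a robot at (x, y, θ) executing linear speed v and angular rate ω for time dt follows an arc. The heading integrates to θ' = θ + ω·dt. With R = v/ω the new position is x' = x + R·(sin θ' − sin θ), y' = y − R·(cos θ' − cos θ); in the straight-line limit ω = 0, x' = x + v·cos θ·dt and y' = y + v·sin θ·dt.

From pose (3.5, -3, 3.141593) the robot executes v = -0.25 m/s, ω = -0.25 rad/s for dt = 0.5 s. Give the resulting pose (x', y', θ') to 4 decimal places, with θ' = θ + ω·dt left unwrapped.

(3.6247, -3.0078, 3.0166)

θ' = 3.1416 + -0.25·0.5 = 3.0166
R = v/ω = -0.25/-0.25 = 1.0000
x' = 3.5 + 1.0000·(sin 3.0166 − sin 3.1416) = 3.6247
y' = -3 − 1.0000·(cos 3.0166 − cos 3.1416) = -3.0078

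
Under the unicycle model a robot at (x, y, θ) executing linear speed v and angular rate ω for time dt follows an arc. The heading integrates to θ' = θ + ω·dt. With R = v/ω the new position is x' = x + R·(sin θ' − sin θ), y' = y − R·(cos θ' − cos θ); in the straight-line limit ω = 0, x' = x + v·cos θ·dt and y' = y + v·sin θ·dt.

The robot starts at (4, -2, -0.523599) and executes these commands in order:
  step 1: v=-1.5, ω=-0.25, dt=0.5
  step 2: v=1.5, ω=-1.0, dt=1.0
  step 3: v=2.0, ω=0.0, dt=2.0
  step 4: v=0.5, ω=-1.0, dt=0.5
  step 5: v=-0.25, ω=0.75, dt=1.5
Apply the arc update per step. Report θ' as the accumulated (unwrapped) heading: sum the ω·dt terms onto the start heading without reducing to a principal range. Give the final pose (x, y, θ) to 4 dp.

(3.5798, -6.7641, -1.0236)

step 1: θ'=-0.6486 (R=6.0000) → pose (3.3756, -1.5854, -0.6486)
step 2: θ'=-1.6486 (R=-1.5000) → pose (3.9649, -2.8974, -1.6486)
step 3: θ'=-1.6486 (straight) → pose (3.6540, -6.8853, -1.6486)
step 4: θ'=-2.1486 (R=-0.5000) → pose (3.5744, -7.1195, -2.1486)
step 5: θ'=-1.0236 (R=-0.3333) → pose (3.5798, -6.7641, -1.0236)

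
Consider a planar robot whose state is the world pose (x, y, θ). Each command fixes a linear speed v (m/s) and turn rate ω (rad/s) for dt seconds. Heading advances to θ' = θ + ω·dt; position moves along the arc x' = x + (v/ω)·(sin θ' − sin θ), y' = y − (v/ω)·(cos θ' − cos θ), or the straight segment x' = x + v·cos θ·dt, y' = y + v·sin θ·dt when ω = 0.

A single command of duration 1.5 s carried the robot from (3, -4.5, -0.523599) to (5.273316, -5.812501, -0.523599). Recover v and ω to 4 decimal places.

v = 1.7500, ω = 0.0000

Δθ = -0.523599 − -0.523599 = 0.000000
ω = Δθ/dt = 0.000000/1.5 = 0.0000
ω = 0 → v = (Δx·cos θ + Δy·sin θ)/dt = 1.7500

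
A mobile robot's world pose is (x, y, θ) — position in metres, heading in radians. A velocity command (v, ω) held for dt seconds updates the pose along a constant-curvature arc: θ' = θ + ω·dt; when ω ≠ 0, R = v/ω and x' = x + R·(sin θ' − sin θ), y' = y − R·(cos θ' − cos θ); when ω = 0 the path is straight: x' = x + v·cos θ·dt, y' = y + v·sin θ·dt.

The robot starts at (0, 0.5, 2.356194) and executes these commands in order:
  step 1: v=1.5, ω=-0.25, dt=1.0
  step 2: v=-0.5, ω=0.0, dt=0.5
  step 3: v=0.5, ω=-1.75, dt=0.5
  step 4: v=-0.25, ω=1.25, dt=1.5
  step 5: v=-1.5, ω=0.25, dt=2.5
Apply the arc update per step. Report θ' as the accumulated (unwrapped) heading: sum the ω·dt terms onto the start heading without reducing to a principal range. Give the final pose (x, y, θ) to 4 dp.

(2.9162, 2.4502, 3.7312)

step 1: θ'=2.1062 (R=-6.0000) → pose (-0.9178, 1.6815, 2.1062)
step 2: θ'=2.1062 (straight) → pose (-0.7902, 1.4665, 2.1062)
step 3: θ'=1.2312 (R=-0.2857) → pose (-0.8139, 1.7075, 1.2312)
step 4: θ'=3.1062 (R=-0.2000) → pose (-0.6324, 1.4410, 3.1062)
step 5: θ'=3.7312 (R=-6.0000) → pose (2.9162, 2.4502, 3.7312)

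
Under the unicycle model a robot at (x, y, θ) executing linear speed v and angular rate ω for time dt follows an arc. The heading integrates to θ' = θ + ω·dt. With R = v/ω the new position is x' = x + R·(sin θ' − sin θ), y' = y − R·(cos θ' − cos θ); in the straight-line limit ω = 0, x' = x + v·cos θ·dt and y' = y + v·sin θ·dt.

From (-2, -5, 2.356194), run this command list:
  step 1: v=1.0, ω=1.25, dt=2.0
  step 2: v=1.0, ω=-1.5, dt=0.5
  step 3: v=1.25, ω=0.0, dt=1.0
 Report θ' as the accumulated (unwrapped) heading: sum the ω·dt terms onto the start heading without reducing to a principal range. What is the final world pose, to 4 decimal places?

(-4.1815, -7.1830, 4.1062)

step 1: θ'=4.8562 (R=0.8000) → pose (-3.3574, -5.6803, 4.8562)
step 2: θ'=4.1062 (R=-0.6667) → pose (-3.4693, -6.1557, 4.1062)
step 3: θ'=4.1062 (straight) → pose (-4.1815, -7.1830, 4.1062)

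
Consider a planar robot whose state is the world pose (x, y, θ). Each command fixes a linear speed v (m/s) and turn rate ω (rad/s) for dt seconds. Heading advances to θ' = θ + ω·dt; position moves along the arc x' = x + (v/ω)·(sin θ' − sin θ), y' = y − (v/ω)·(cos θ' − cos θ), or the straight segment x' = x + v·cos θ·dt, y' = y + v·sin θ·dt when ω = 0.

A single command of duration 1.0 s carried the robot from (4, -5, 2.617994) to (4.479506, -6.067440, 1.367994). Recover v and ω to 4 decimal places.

Δθ = 1.367994 − 2.617994 = -1.250000
ω = Δθ/dt = -1.250000/1.0 = -1.2500
R = −Δy/(cos θ' − cos θ) = 1.0000
v = R·ω = 1.0000·-1.2500 = -1.2500

v = -1.2500, ω = -1.2500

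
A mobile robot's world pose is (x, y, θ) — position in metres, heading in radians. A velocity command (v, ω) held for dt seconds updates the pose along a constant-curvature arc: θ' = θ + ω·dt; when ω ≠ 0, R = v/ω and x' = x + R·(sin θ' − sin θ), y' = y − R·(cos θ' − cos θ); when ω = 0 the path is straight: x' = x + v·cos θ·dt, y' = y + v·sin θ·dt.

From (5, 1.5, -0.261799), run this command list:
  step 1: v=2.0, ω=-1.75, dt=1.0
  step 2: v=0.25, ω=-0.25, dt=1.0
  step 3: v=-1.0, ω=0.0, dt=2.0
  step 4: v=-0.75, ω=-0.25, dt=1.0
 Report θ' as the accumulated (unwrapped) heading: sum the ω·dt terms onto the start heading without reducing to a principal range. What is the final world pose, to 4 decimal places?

(7.4235, 1.7515, -2.5118)

step 1: θ'=-2.0118 (R=-1.1429) → pose (5.7377, -0.0917, -2.0118)
step 2: θ'=-2.2618 (R=-1.0000) → pose (5.6040, -0.3022, -2.2618)
step 3: θ'=-2.2618 (straight) → pose (6.8786, 1.2390, -2.2618)
step 4: θ'=-2.5118 (R=3.0000) → pose (7.4235, 1.7515, -2.5118)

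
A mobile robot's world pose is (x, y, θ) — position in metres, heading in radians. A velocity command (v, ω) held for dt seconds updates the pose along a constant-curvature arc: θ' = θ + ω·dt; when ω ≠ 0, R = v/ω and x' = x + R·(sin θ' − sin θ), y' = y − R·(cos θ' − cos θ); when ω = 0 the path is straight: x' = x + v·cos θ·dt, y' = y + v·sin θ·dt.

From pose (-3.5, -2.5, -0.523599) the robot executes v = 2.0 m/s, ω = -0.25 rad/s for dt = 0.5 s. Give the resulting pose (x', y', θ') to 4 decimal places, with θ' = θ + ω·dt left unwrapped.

(-2.6674, -3.0528, -0.6486)

θ' = -0.5236 + -0.25·0.5 = -0.6486
R = v/ω = 2.0/-0.25 = -8.0000
x' = -3.5 + -8.0000·(sin -0.6486 − sin -0.5236) = -2.6674
y' = -2.5 − -8.0000·(cos -0.6486 − cos -0.5236) = -3.0528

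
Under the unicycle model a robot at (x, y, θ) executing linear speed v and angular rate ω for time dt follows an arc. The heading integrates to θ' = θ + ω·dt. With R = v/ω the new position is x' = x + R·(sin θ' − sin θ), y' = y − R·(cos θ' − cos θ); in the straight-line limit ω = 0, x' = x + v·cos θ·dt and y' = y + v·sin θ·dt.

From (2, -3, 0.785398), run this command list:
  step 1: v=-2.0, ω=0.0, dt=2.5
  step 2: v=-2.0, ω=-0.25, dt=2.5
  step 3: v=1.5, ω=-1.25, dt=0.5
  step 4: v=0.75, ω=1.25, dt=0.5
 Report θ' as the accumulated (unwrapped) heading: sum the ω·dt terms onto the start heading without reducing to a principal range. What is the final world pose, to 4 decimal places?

(-4.8207, -8.9437, 0.1604)

step 1: θ'=0.7854 (straight) → pose (-1.5355, -6.5355, 0.7854)
step 2: θ'=0.1604 (R=8.0000) → pose (-5.9147, -8.7760, 0.1604)
step 3: θ'=-0.4646 (R=-1.2000) → pose (-5.1854, -8.8878, -0.4646)
step 4: θ'=0.1604 (R=0.6000) → pose (-4.8207, -8.9437, 0.1604)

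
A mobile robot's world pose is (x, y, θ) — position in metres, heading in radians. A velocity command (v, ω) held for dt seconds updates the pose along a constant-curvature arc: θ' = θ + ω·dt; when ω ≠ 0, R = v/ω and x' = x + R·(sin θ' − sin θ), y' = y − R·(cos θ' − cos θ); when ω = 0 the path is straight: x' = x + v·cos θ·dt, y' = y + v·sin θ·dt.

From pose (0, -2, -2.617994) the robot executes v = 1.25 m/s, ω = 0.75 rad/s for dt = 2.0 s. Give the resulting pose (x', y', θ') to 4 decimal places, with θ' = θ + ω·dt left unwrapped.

θ' = -2.6180 + 0.75·2.0 = -1.1180
R = v/ω = 1.25/0.75 = 1.6667
x' = 0 + 1.6667·(sin -1.1180 − sin -2.6180) = -0.6654
y' = -2 − 1.6667·(cos -1.1180 − cos -2.6180) = -4.1725

(-0.6654, -4.1725, -1.1180)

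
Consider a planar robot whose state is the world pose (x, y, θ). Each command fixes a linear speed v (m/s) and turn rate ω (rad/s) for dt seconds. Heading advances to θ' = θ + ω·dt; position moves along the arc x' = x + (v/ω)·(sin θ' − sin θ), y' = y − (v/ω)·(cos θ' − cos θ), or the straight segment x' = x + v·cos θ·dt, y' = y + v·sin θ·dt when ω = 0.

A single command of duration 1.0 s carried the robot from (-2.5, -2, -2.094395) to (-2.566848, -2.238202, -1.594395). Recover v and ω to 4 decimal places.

v = 0.2500, ω = 0.5000

Δθ = -1.594395 − -2.094395 = 0.500000
ω = Δθ/dt = 0.500000/1.0 = 0.5000
R = −Δy/(cos θ' − cos θ) = 0.5000
v = R·ω = 0.5000·0.5000 = 0.2500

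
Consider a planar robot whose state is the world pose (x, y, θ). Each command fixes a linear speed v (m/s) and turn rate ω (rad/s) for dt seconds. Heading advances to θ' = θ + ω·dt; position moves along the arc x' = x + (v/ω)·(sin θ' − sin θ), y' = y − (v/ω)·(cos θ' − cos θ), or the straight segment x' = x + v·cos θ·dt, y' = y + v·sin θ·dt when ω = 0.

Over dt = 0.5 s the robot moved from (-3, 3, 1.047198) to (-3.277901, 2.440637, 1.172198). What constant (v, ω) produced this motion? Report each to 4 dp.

Δθ = 1.172198 − 1.047198 = 0.125000
ω = Δθ/dt = 0.125000/0.5 = 0.2500
R = −Δy/(cos θ' − cos θ) = -5.0000
v = R·ω = -5.0000·0.2500 = -1.2500

v = -1.2500, ω = 0.2500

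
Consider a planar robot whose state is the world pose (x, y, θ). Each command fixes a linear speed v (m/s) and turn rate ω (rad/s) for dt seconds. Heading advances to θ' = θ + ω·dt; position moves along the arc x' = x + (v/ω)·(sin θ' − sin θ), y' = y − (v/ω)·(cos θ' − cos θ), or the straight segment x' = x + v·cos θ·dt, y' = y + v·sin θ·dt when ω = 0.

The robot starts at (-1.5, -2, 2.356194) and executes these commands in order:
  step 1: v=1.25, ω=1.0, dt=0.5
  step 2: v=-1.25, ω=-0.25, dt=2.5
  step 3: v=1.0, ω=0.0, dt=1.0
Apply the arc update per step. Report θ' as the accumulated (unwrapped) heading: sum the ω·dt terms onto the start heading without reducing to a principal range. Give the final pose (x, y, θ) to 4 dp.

step 1: θ'=2.8562 (R=1.2500) → pose (-2.0320, -1.6844, 2.8562)
step 2: θ'=2.2312 (R=5.0000) → pose (0.5091, -3.4150, 2.2312)
step 3: θ'=2.2312 (straight) → pose (-0.1043, -2.6253, 2.2312)

(-0.1043, -2.6253, 2.2312)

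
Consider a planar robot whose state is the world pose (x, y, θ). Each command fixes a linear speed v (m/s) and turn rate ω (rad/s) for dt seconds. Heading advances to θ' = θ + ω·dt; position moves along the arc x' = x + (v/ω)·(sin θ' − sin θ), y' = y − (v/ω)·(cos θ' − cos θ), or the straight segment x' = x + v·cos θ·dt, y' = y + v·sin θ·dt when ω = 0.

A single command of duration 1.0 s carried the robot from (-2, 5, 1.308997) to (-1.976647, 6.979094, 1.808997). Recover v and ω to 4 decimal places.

Δθ = 1.808997 − 1.308997 = 0.500000
ω = Δθ/dt = 0.500000/1.0 = 0.5000
R = −Δy/(cos θ' − cos θ) = 4.0000
v = R·ω = 4.0000·0.5000 = 2.0000

v = 2.0000, ω = 0.5000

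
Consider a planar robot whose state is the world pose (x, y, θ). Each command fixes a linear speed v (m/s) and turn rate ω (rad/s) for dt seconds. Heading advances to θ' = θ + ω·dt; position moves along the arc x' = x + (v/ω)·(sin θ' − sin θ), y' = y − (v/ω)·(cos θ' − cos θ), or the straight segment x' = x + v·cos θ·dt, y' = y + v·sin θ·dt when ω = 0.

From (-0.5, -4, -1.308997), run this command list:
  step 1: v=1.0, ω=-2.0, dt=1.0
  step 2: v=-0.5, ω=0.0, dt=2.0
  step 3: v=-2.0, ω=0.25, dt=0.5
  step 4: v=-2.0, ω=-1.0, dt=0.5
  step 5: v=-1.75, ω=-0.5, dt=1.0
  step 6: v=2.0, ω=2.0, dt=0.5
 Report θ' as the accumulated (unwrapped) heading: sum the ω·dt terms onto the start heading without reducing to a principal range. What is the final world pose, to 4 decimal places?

step 1: θ'=-3.3090 (R=-0.5000) → pose (-1.0663, -4.6224, -3.3090)
step 2: θ'=-3.3090 (straight) → pose (-0.0803, -4.7890, -3.3090)
step 3: θ'=-3.1840 (R=-8.0000) → pose (0.9136, -4.8937, -3.1840)
step 4: θ'=-3.6840 (R=2.0000) → pose (1.8612, -5.1789, -3.6840)
step 5: θ'=-4.1840 (R=3.5000) → pose (3.0772, -6.4121, -4.1840)
step 6: θ'=-3.1840 (R=1.0000) → pose (2.2560, -5.9171, -3.1840)

(2.2560, -5.9171, -3.1840)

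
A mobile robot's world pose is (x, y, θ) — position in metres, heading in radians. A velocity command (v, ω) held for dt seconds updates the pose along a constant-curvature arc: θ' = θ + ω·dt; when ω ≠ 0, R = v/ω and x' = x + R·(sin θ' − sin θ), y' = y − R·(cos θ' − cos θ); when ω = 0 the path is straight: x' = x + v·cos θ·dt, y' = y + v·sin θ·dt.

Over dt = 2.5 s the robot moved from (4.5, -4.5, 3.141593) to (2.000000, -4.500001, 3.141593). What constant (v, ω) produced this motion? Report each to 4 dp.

v = 1.0000, ω = 0.0000

Δθ = 3.141593 − 3.141593 = 0.000000
ω = Δθ/dt = 0.000000/2.5 = 0.0000
ω = 0 → v = (Δx·cos θ + Δy·sin θ)/dt = 1.0000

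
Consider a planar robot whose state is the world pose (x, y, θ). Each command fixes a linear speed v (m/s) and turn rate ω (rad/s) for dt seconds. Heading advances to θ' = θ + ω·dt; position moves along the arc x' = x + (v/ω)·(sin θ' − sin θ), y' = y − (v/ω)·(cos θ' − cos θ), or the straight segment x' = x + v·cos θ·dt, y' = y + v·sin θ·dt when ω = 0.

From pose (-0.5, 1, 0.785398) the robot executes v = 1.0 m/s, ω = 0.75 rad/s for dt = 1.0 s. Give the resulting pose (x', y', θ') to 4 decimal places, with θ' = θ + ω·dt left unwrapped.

(-0.1103, 1.8956, 1.5354)

θ' = 0.7854 + 0.75·1.0 = 1.5354
R = v/ω = 1.0/0.75 = 1.3333
x' = -0.5 + 1.3333·(sin 1.5354 − sin 0.7854) = -0.1103
y' = 1 − 1.3333·(cos 1.5354 − cos 0.7854) = 1.8956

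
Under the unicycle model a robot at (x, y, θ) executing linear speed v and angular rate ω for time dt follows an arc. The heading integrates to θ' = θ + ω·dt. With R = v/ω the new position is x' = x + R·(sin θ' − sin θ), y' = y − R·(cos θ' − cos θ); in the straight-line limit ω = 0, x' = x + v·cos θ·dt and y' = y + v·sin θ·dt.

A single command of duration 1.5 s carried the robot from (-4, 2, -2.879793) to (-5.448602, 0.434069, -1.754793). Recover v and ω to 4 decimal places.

Δθ = -1.754793 − -2.879793 = 1.125000
ω = Δθ/dt = 1.125000/1.5 = 0.7500
R = −Δy/(cos θ' − cos θ) = 2.0000
v = R·ω = 2.0000·0.7500 = 1.5000

v = 1.5000, ω = 0.7500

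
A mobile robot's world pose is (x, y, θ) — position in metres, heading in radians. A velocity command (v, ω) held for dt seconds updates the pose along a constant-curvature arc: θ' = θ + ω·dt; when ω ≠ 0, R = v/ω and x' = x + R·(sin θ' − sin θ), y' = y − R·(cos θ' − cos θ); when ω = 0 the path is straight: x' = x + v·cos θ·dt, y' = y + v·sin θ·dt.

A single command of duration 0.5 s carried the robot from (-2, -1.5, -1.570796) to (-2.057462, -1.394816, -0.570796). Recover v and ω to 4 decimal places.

Δθ = -0.570796 − -1.570796 = 1.000000
ω = Δθ/dt = 1.000000/0.5 = 2.0000
R = −Δy/(cos θ' − cos θ) = -0.1250
v = R·ω = -0.1250·2.0000 = -0.2500

v = -0.2500, ω = 2.0000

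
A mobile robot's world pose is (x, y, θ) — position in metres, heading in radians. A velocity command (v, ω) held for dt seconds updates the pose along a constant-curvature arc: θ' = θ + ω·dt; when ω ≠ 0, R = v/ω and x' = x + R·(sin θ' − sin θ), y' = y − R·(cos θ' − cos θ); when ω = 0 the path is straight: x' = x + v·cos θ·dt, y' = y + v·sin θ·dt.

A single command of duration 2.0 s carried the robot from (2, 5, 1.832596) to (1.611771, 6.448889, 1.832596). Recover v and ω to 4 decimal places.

v = 0.7500, ω = 0.0000

Δθ = 1.832596 − 1.832596 = 0.000000
ω = Δθ/dt = 0.000000/2.0 = 0.0000
ω = 0 → v = (Δx·cos θ + Δy·sin θ)/dt = 0.7500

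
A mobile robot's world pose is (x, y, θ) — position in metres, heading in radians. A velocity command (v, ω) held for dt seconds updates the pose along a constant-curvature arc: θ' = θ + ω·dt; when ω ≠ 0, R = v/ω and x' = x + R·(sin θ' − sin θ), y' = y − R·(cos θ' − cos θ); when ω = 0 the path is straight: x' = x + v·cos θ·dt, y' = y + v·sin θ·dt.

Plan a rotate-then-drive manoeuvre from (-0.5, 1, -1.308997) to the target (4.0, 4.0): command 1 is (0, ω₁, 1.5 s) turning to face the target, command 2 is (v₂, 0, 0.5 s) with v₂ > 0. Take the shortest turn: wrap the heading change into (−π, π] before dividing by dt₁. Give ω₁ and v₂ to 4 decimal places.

ω₁ = 1.2647, v₂ = 10.8167

heading to target = atan2(4−1, 4−-0.5) = 0.5880
Δθ = wrap(0.5880 − -1.3090) = 1.8970; ω₁ = Δθ/dt₁ = 1.2647
distance = √((4−-0.5)² + (4−1)²) = 5.4083; v₂ = distance/dt₂ = 10.8167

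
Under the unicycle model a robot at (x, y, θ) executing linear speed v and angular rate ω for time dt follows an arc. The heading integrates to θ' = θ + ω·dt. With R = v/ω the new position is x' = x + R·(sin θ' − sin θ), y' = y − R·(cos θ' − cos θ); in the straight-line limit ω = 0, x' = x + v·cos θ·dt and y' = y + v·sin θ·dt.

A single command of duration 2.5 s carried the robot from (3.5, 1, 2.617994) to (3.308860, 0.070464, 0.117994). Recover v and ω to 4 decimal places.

Δθ = 0.117994 − 2.617994 = -2.500000
ω = Δθ/dt = -2.500000/2.5 = -1.0000
R = −Δy/(cos θ' − cos θ) = 0.5000
v = R·ω = 0.5000·-1.0000 = -0.5000

v = -0.5000, ω = -1.0000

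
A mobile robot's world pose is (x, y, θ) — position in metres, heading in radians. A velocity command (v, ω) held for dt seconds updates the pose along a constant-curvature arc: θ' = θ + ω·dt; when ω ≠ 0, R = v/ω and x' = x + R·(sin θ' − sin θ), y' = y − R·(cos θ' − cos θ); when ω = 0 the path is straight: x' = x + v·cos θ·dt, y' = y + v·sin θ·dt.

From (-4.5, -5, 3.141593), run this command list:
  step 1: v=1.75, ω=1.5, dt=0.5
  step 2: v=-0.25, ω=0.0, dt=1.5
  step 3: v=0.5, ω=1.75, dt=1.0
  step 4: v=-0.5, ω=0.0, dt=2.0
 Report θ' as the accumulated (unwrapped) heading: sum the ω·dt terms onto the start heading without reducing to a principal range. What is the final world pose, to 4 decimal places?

(-5.7982, -4.8969, 5.6416)

step 1: θ'=3.8916 (R=1.1667) → pose (-5.2952, -5.3130, 3.8916)
step 2: θ'=3.8916 (straight) → pose (-5.0209, -5.0574, 3.8916)
step 3: θ'=5.6416 (R=0.2857) → pose (-4.9971, -5.4954, 5.6416)
step 4: θ'=5.6416 (straight) → pose (-5.7982, -4.8969, 5.6416)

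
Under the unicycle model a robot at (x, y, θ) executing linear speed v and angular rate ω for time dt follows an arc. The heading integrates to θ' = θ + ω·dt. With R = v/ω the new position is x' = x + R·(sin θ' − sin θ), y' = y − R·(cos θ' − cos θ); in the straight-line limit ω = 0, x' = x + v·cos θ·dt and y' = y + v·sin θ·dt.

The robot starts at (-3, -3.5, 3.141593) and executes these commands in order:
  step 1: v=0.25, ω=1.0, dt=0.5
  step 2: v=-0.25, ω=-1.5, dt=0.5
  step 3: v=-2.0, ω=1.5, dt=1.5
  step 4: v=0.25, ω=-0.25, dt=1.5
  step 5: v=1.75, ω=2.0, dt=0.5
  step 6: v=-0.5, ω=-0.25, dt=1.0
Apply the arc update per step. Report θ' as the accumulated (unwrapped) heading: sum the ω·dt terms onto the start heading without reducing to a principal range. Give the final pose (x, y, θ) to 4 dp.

step 1: θ'=3.6416 (R=0.2500) → pose (-3.1199, -3.5306, 3.6416)
step 2: θ'=2.8916 (R=0.1667) → pose (-2.9987, -3.5154, 2.8916)
step 3: θ'=5.1416 (R=-1.3333) → pose (-1.4565, -1.6686, 5.1416)
step 4: θ'=4.7666 (R=-1.0000) → pose (-1.3672, -2.0306, 4.7666)
step 5: θ'=5.7666 (R=0.8750) → pose (-0.9257, -2.7440, 5.7666)
step 6: θ'=5.5166 (R=2.0000) → pose (-1.3252, -2.4456, 5.5166)

(-1.3252, -2.4456, 5.5166)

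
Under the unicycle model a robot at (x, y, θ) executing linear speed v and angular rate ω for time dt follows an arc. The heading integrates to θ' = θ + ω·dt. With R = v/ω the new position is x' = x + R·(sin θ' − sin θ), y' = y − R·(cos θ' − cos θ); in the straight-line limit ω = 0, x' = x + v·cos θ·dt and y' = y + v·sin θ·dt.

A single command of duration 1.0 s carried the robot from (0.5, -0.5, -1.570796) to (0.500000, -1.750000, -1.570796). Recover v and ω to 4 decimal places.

v = 1.2500, ω = 0.0000

Δθ = -1.570796 − -1.570796 = 0.000000
ω = Δθ/dt = 0.000000/1.0 = 0.0000
ω = 0 → v = (Δx·cos θ + Δy·sin θ)/dt = 1.2500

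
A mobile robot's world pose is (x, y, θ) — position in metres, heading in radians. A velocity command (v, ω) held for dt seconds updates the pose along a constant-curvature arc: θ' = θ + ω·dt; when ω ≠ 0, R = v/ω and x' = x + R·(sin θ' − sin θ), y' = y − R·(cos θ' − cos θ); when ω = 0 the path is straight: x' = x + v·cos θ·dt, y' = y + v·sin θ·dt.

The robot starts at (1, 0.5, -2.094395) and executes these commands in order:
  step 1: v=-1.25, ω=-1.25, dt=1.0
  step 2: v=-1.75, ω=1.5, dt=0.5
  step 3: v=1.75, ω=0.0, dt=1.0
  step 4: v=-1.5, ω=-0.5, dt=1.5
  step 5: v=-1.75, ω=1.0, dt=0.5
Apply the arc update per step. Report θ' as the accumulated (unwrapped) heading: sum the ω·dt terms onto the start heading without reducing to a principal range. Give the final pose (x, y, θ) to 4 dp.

(4.4450, 0.6328, -2.8444)

step 1: θ'=-3.3444 (R=1.0000) → pose (2.0674, 0.9795, -3.3444)
step 2: θ'=-2.5944 (R=-1.1667) → pose (2.9094, 1.1259, -2.5944)
step 3: θ'=-2.5944 (straight) → pose (1.4150, 0.2154, -2.5944)
step 4: θ'=-3.3444 (R=3.0000) → pose (3.5801, 0.5920, -3.3444)
step 5: θ'=-2.8444 (R=-1.7500) → pose (4.4450, 0.6328, -2.8444)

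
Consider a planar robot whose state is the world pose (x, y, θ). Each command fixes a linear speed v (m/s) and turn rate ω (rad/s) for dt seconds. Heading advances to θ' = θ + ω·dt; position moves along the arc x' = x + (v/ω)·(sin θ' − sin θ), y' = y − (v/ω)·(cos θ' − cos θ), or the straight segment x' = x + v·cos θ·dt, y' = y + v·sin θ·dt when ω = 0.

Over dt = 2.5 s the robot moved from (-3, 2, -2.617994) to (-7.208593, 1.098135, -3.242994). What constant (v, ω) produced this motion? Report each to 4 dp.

v = 1.7500, ω = -0.2500

Δθ = -3.242994 − -2.617994 = -0.625000
ω = Δθ/dt = -0.625000/2.5 = -0.2500
R = Δx/(sin θ' − sin θ) = -7.0000
v = R·ω = -7.0000·-0.2500 = 1.7500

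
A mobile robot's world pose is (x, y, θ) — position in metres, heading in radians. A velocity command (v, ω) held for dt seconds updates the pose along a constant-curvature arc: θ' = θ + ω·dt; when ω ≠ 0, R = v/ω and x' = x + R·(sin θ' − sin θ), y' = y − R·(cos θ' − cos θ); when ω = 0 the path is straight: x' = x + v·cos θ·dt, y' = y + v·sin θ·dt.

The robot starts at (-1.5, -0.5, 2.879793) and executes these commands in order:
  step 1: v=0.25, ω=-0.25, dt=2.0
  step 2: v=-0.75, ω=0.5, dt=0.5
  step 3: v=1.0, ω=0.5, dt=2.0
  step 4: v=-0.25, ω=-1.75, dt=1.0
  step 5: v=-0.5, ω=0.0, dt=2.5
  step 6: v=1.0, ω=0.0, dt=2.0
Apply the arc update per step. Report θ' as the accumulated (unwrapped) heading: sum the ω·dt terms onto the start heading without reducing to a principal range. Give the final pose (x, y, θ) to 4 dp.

step 1: θ'=2.3798 (R=-1.0000) → pose (-1.9314, -0.2577, 2.3798)
step 2: θ'=2.6298 (R=-1.5000) → pose (-1.6307, -0.4801, 2.6298)
step 3: θ'=3.6298 (R=2.0000) → pose (-3.5483, -0.4574, 3.6298)
step 4: θ'=1.8798 (R=0.1429) → pose (-3.3452, -0.5402, 1.8798)
step 5: θ'=1.8798 (straight) → pose (-2.9650, -1.7310, 1.8798)
step 6: θ'=1.8798 (straight) → pose (-3.5732, 0.1743, 1.8798)

(-3.5732, 0.1743, 1.8798)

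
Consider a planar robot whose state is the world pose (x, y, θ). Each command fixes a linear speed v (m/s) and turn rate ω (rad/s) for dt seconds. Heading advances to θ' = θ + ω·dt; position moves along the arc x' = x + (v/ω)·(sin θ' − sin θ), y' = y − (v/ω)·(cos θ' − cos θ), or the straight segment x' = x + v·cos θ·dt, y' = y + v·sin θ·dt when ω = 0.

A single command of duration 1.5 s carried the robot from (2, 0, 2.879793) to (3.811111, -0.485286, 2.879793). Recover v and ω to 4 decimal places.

Δθ = 2.879793 − 2.879793 = 0.000000
ω = Δθ/dt = 0.000000/1.5 = 0.0000
ω = 0 → v = (Δx·cos θ + Δy·sin θ)/dt = -1.2500

v = -1.2500, ω = 0.0000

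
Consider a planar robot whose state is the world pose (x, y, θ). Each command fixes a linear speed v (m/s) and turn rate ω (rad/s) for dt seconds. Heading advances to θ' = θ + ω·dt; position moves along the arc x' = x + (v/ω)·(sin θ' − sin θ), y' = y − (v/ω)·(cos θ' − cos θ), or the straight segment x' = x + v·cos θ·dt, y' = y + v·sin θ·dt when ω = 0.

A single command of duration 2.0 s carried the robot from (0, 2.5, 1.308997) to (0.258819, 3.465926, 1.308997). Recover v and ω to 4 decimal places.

Δθ = 1.308997 − 1.308997 = 0.000000
ω = Δθ/dt = 0.000000/2.0 = 0.0000
ω = 0 → v = (Δx·cos θ + Δy·sin θ)/dt = 0.5000

v = 0.5000, ω = 0.0000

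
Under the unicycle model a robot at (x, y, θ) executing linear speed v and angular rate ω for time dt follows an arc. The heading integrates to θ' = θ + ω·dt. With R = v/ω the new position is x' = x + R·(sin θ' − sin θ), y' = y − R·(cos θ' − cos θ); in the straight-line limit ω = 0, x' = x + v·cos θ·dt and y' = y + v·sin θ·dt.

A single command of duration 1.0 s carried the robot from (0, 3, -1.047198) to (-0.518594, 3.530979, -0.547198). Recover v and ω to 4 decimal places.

v = -0.7500, ω = 0.5000

Δθ = -0.547198 − -1.047198 = 0.500000
ω = Δθ/dt = 0.500000/1.0 = 0.5000
R = −Δy/(cos θ' − cos θ) = -1.5000
v = R·ω = -1.5000·0.5000 = -0.7500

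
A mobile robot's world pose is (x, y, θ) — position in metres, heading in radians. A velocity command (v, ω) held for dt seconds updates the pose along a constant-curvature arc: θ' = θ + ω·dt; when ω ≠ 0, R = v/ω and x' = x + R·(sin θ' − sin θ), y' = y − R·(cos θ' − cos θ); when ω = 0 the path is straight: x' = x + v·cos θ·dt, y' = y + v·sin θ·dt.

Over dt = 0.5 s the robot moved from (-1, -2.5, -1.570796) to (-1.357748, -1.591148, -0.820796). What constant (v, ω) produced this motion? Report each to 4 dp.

v = -2.0000, ω = 1.5000

Δθ = -0.820796 − -1.570796 = 0.750000
ω = Δθ/dt = 0.750000/0.5 = 1.5000
R = −Δy/(cos θ' − cos θ) = -1.3333
v = R·ω = -1.3333·1.5000 = -2.0000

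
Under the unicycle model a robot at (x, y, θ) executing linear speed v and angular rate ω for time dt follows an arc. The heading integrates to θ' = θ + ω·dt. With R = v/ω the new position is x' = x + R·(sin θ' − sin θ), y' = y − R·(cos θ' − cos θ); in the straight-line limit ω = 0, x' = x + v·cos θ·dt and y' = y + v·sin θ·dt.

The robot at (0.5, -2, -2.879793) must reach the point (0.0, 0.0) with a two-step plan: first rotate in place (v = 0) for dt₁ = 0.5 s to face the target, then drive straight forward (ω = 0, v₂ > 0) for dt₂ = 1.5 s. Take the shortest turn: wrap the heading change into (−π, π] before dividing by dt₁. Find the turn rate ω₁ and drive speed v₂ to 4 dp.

ω₁ = -3.1752, v₂ = 1.3744

heading to target = atan2(0−-2, 0−0.5) = 1.8158
Δθ = wrap(1.8158 − -2.8798) = -1.5876; ω₁ = Δθ/dt₁ = -3.1752
distance = √((0−0.5)² + (0−-2)²) = 2.0616; v₂ = distance/dt₂ = 1.3744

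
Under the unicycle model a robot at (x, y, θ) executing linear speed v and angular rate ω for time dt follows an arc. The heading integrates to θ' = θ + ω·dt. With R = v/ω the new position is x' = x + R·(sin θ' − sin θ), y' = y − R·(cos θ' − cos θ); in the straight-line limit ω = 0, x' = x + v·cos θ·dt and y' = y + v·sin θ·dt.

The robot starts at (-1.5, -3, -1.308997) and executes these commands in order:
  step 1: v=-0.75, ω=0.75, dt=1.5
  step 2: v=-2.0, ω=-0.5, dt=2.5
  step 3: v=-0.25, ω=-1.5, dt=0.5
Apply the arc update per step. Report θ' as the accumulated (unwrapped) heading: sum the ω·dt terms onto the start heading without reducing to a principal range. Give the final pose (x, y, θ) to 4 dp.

(-5.4849, 1.2299, -2.1840)

step 1: θ'=-0.1840 (R=-1.0000) → pose (-2.2830, -2.2757, -0.1840)
step 2: θ'=-1.4340 (R=4.0000) → pose (-5.5138, 1.1113, -1.4340)
step 3: θ'=-2.1840 (R=0.1667) → pose (-5.4849, 1.2299, -2.1840)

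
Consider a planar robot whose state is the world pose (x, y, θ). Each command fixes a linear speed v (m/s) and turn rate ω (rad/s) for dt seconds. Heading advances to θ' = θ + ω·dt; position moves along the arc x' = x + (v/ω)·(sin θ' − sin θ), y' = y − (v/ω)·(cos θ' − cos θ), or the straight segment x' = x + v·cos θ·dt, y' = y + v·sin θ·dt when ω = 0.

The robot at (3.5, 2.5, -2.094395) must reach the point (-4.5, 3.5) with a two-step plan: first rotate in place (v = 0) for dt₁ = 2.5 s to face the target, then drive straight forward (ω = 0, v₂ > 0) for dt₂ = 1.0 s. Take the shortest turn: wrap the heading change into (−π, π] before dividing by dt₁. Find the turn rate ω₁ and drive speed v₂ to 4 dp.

heading to target = atan2(3.5−2.5, -4.5−3.5) = 3.0172
Δθ = wrap(3.0172 − -2.0944) = -1.1716; ω₁ = Δθ/dt₁ = -0.4686
distance = √((-4.5−3.5)² + (3.5−2.5)²) = 8.0623; v₂ = distance/dt₂ = 8.0623

ω₁ = -0.4686, v₂ = 8.0623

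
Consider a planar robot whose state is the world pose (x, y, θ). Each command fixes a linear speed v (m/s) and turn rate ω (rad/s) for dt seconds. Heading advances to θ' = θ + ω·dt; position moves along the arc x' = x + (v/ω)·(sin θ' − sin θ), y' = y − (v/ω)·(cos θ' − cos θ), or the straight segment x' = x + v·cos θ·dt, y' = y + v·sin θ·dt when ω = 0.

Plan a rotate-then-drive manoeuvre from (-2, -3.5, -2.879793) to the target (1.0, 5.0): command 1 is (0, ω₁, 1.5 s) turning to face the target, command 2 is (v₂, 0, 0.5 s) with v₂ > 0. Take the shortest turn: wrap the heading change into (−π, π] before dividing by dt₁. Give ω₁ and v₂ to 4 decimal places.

heading to target = atan2(5−-3.5, 1−-2) = 1.2315
Δθ = wrap(1.2315 − -2.8798) = -2.1719; ω₁ = Δθ/dt₁ = -1.4479
distance = √((1−-2)² + (5−-3.5)²) = 9.0139; v₂ = distance/dt₂ = 18.0278

ω₁ = -1.4479, v₂ = 18.0278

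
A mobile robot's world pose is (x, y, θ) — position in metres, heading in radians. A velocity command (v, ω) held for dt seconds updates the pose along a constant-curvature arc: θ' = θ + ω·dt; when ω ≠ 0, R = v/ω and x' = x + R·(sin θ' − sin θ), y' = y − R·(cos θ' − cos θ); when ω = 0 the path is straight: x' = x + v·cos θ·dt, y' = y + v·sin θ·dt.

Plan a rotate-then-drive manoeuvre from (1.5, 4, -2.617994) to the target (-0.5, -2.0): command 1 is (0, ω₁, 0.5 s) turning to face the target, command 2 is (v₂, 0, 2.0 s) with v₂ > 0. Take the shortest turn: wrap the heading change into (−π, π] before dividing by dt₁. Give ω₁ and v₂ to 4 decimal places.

heading to target = atan2(-2−4, -0.5−1.5) = -1.8925
Δθ = wrap(-1.8925 − -2.6180) = 0.7254; ω₁ = Δθ/dt₁ = 1.4509
distance = √((-0.5−1.5)² + (-2−4)²) = 6.3246; v₂ = distance/dt₂ = 3.1623

ω₁ = 1.4509, v₂ = 3.1623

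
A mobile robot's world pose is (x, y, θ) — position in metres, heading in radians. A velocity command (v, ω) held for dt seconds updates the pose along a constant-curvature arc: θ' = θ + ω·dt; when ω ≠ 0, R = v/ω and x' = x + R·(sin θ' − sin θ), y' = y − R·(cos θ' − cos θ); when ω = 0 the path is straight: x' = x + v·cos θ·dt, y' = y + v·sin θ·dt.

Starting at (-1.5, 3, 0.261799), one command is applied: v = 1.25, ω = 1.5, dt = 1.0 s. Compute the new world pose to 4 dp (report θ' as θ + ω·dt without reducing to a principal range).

(-0.8975, 3.9631, 1.7618)

θ' = 0.2618 + 1.5·1.0 = 1.7618
R = v/ω = 1.25/1.5 = 0.8333
x' = -1.5 + 0.8333·(sin 1.7618 − sin 0.2618) = -0.8975
y' = 3 − 0.8333·(cos 1.7618 − cos 0.2618) = 3.9631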